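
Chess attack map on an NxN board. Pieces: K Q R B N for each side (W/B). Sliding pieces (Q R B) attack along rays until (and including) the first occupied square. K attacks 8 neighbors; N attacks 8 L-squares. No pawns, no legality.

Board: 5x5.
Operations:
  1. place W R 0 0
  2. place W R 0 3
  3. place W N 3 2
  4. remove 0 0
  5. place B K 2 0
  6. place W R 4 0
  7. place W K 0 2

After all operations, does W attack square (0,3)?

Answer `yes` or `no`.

Answer: yes

Derivation:
Op 1: place WR@(0,0)
Op 2: place WR@(0,3)
Op 3: place WN@(3,2)
Op 4: remove (0,0)
Op 5: place BK@(2,0)
Op 6: place WR@(4,0)
Op 7: place WK@(0,2)
Per-piece attacks for W:
  WK@(0,2): attacks (0,3) (0,1) (1,2) (1,3) (1,1)
  WR@(0,3): attacks (0,4) (0,2) (1,3) (2,3) (3,3) (4,3) [ray(0,-1) blocked at (0,2)]
  WN@(3,2): attacks (4,4) (2,4) (1,3) (4,0) (2,0) (1,1)
  WR@(4,0): attacks (4,1) (4,2) (4,3) (4,4) (3,0) (2,0) [ray(-1,0) blocked at (2,0)]
W attacks (0,3): yes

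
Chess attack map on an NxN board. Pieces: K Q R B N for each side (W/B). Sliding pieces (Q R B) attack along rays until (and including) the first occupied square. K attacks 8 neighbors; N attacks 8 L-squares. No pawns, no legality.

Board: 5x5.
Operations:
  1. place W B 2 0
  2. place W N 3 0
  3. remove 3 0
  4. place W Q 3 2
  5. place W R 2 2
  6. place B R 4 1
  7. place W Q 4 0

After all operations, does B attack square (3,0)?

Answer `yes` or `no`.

Answer: no

Derivation:
Op 1: place WB@(2,0)
Op 2: place WN@(3,0)
Op 3: remove (3,0)
Op 4: place WQ@(3,2)
Op 5: place WR@(2,2)
Op 6: place BR@(4,1)
Op 7: place WQ@(4,0)
Per-piece attacks for B:
  BR@(4,1): attacks (4,2) (4,3) (4,4) (4,0) (3,1) (2,1) (1,1) (0,1) [ray(0,-1) blocked at (4,0)]
B attacks (3,0): no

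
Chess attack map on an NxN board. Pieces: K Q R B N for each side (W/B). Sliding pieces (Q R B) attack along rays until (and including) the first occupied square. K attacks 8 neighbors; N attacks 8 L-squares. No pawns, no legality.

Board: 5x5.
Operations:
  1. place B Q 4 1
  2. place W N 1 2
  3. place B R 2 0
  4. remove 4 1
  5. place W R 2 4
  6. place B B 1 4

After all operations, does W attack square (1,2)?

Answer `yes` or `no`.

Answer: no

Derivation:
Op 1: place BQ@(4,1)
Op 2: place WN@(1,2)
Op 3: place BR@(2,0)
Op 4: remove (4,1)
Op 5: place WR@(2,4)
Op 6: place BB@(1,4)
Per-piece attacks for W:
  WN@(1,2): attacks (2,4) (3,3) (0,4) (2,0) (3,1) (0,0)
  WR@(2,4): attacks (2,3) (2,2) (2,1) (2,0) (3,4) (4,4) (1,4) [ray(0,-1) blocked at (2,0); ray(-1,0) blocked at (1,4)]
W attacks (1,2): no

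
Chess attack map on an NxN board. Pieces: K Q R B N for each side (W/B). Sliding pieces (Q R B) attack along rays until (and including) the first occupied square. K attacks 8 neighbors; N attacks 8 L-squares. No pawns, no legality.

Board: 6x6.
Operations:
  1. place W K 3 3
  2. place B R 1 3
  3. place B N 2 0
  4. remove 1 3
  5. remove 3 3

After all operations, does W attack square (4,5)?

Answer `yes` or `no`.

Answer: no

Derivation:
Op 1: place WK@(3,3)
Op 2: place BR@(1,3)
Op 3: place BN@(2,0)
Op 4: remove (1,3)
Op 5: remove (3,3)
Per-piece attacks for W:
W attacks (4,5): no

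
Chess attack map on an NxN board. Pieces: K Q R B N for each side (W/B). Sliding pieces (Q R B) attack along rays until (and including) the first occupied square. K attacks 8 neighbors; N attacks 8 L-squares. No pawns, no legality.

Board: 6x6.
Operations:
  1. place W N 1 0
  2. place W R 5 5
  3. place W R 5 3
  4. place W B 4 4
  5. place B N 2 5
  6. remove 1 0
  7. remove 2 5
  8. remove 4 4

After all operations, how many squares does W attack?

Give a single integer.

Op 1: place WN@(1,0)
Op 2: place WR@(5,5)
Op 3: place WR@(5,3)
Op 4: place WB@(4,4)
Op 5: place BN@(2,5)
Op 6: remove (1,0)
Op 7: remove (2,5)
Op 8: remove (4,4)
Per-piece attacks for W:
  WR@(5,3): attacks (5,4) (5,5) (5,2) (5,1) (5,0) (4,3) (3,3) (2,3) (1,3) (0,3) [ray(0,1) blocked at (5,5)]
  WR@(5,5): attacks (5,4) (5,3) (4,5) (3,5) (2,5) (1,5) (0,5) [ray(0,-1) blocked at (5,3)]
Union (16 distinct): (0,3) (0,5) (1,3) (1,5) (2,3) (2,5) (3,3) (3,5) (4,3) (4,5) (5,0) (5,1) (5,2) (5,3) (5,4) (5,5)

Answer: 16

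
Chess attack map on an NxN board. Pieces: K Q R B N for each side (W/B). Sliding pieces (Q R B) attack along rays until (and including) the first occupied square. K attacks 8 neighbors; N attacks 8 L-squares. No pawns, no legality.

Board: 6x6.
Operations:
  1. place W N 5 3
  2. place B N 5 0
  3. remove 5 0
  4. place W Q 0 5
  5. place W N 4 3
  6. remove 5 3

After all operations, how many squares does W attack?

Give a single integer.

Answer: 19

Derivation:
Op 1: place WN@(5,3)
Op 2: place BN@(5,0)
Op 3: remove (5,0)
Op 4: place WQ@(0,5)
Op 5: place WN@(4,3)
Op 6: remove (5,3)
Per-piece attacks for W:
  WQ@(0,5): attacks (0,4) (0,3) (0,2) (0,1) (0,0) (1,5) (2,5) (3,5) (4,5) (5,5) (1,4) (2,3) (3,2) (4,1) (5,0)
  WN@(4,3): attacks (5,5) (3,5) (2,4) (5,1) (3,1) (2,2)
Union (19 distinct): (0,0) (0,1) (0,2) (0,3) (0,4) (1,4) (1,5) (2,2) (2,3) (2,4) (2,5) (3,1) (3,2) (3,5) (4,1) (4,5) (5,0) (5,1) (5,5)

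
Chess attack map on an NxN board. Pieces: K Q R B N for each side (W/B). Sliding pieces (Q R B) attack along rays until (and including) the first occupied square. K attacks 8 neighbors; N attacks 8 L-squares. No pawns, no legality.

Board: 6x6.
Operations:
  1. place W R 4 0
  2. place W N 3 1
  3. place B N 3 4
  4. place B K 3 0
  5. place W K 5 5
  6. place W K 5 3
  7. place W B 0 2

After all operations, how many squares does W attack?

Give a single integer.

Op 1: place WR@(4,0)
Op 2: place WN@(3,1)
Op 3: place BN@(3,4)
Op 4: place BK@(3,0)
Op 5: place WK@(5,5)
Op 6: place WK@(5,3)
Op 7: place WB@(0,2)
Per-piece attacks for W:
  WB@(0,2): attacks (1,3) (2,4) (3,5) (1,1) (2,0)
  WN@(3,1): attacks (4,3) (5,2) (2,3) (1,2) (5,0) (1,0)
  WR@(4,0): attacks (4,1) (4,2) (4,3) (4,4) (4,5) (5,0) (3,0) [ray(-1,0) blocked at (3,0)]
  WK@(5,3): attacks (5,4) (5,2) (4,3) (4,4) (4,2)
  WK@(5,5): attacks (5,4) (4,5) (4,4)
Union (17 distinct): (1,0) (1,1) (1,2) (1,3) (2,0) (2,3) (2,4) (3,0) (3,5) (4,1) (4,2) (4,3) (4,4) (4,5) (5,0) (5,2) (5,4)

Answer: 17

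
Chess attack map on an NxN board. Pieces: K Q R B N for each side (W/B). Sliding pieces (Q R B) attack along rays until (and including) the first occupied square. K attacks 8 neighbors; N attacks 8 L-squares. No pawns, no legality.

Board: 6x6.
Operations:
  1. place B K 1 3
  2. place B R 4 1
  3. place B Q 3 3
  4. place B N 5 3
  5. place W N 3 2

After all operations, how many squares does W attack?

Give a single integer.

Op 1: place BK@(1,3)
Op 2: place BR@(4,1)
Op 3: place BQ@(3,3)
Op 4: place BN@(5,3)
Op 5: place WN@(3,2)
Per-piece attacks for W:
  WN@(3,2): attacks (4,4) (5,3) (2,4) (1,3) (4,0) (5,1) (2,0) (1,1)
Union (8 distinct): (1,1) (1,3) (2,0) (2,4) (4,0) (4,4) (5,1) (5,3)

Answer: 8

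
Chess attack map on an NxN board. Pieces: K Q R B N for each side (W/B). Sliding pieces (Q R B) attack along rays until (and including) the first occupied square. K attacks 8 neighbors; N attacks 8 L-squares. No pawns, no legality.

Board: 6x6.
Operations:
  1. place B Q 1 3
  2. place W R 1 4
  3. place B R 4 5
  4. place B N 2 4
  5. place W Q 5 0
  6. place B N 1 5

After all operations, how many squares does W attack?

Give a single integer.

Answer: 18

Derivation:
Op 1: place BQ@(1,3)
Op 2: place WR@(1,4)
Op 3: place BR@(4,5)
Op 4: place BN@(2,4)
Op 5: place WQ@(5,0)
Op 6: place BN@(1,5)
Per-piece attacks for W:
  WR@(1,4): attacks (1,5) (1,3) (2,4) (0,4) [ray(0,1) blocked at (1,5); ray(0,-1) blocked at (1,3); ray(1,0) blocked at (2,4)]
  WQ@(5,0): attacks (5,1) (5,2) (5,3) (5,4) (5,5) (4,0) (3,0) (2,0) (1,0) (0,0) (4,1) (3,2) (2,3) (1,4) [ray(-1,1) blocked at (1,4)]
Union (18 distinct): (0,0) (0,4) (1,0) (1,3) (1,4) (1,5) (2,0) (2,3) (2,4) (3,0) (3,2) (4,0) (4,1) (5,1) (5,2) (5,3) (5,4) (5,5)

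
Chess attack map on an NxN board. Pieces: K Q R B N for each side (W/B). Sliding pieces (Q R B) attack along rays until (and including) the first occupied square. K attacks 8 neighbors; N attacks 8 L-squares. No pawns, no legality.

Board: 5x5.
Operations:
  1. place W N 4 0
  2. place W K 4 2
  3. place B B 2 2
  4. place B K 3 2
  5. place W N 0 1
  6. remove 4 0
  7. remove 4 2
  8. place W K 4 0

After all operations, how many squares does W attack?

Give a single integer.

Answer: 6

Derivation:
Op 1: place WN@(4,0)
Op 2: place WK@(4,2)
Op 3: place BB@(2,2)
Op 4: place BK@(3,2)
Op 5: place WN@(0,1)
Op 6: remove (4,0)
Op 7: remove (4,2)
Op 8: place WK@(4,0)
Per-piece attacks for W:
  WN@(0,1): attacks (1,3) (2,2) (2,0)
  WK@(4,0): attacks (4,1) (3,0) (3,1)
Union (6 distinct): (1,3) (2,0) (2,2) (3,0) (3,1) (4,1)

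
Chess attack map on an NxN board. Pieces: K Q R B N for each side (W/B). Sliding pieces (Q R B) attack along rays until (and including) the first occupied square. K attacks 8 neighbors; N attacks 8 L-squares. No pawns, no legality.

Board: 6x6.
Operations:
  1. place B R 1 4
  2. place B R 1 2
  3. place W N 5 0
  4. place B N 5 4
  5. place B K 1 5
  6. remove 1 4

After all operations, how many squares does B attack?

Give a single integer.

Op 1: place BR@(1,4)
Op 2: place BR@(1,2)
Op 3: place WN@(5,0)
Op 4: place BN@(5,4)
Op 5: place BK@(1,5)
Op 6: remove (1,4)
Per-piece attacks for B:
  BR@(1,2): attacks (1,3) (1,4) (1,5) (1,1) (1,0) (2,2) (3,2) (4,2) (5,2) (0,2) [ray(0,1) blocked at (1,5)]
  BK@(1,5): attacks (1,4) (2,5) (0,5) (2,4) (0,4)
  BN@(5,4): attacks (3,5) (4,2) (3,3)
Union (16 distinct): (0,2) (0,4) (0,5) (1,0) (1,1) (1,3) (1,4) (1,5) (2,2) (2,4) (2,5) (3,2) (3,3) (3,5) (4,2) (5,2)

Answer: 16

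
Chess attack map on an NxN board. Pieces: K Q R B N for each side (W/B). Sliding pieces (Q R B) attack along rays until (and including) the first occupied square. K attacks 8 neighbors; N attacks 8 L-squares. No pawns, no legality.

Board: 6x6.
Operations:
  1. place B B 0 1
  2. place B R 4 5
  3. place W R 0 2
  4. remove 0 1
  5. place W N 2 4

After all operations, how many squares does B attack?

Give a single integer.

Answer: 10

Derivation:
Op 1: place BB@(0,1)
Op 2: place BR@(4,5)
Op 3: place WR@(0,2)
Op 4: remove (0,1)
Op 5: place WN@(2,4)
Per-piece attacks for B:
  BR@(4,5): attacks (4,4) (4,3) (4,2) (4,1) (4,0) (5,5) (3,5) (2,5) (1,5) (0,5)
Union (10 distinct): (0,5) (1,5) (2,5) (3,5) (4,0) (4,1) (4,2) (4,3) (4,4) (5,5)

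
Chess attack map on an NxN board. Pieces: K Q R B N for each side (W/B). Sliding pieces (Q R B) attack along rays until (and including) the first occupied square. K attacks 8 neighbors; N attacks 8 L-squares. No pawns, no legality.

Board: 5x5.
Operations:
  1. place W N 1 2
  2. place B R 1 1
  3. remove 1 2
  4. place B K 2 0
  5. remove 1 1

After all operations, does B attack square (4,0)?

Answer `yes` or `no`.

Op 1: place WN@(1,2)
Op 2: place BR@(1,1)
Op 3: remove (1,2)
Op 4: place BK@(2,0)
Op 5: remove (1,1)
Per-piece attacks for B:
  BK@(2,0): attacks (2,1) (3,0) (1,0) (3,1) (1,1)
B attacks (4,0): no

Answer: no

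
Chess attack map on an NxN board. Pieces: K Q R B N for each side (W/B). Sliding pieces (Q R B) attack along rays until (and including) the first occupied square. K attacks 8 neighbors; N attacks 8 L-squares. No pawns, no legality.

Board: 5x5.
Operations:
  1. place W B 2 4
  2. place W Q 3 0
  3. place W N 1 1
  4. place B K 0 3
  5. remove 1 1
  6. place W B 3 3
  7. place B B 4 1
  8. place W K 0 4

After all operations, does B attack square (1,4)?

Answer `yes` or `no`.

Answer: yes

Derivation:
Op 1: place WB@(2,4)
Op 2: place WQ@(3,0)
Op 3: place WN@(1,1)
Op 4: place BK@(0,3)
Op 5: remove (1,1)
Op 6: place WB@(3,3)
Op 7: place BB@(4,1)
Op 8: place WK@(0,4)
Per-piece attacks for B:
  BK@(0,3): attacks (0,4) (0,2) (1,3) (1,4) (1,2)
  BB@(4,1): attacks (3,2) (2,3) (1,4) (3,0) [ray(-1,-1) blocked at (3,0)]
B attacks (1,4): yes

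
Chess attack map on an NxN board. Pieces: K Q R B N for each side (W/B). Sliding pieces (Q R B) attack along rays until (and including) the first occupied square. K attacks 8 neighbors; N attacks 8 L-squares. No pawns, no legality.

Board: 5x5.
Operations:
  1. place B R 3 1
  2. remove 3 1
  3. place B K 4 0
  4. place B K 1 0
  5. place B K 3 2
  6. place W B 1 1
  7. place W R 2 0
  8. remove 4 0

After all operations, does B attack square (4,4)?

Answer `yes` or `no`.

Answer: no

Derivation:
Op 1: place BR@(3,1)
Op 2: remove (3,1)
Op 3: place BK@(4,0)
Op 4: place BK@(1,0)
Op 5: place BK@(3,2)
Op 6: place WB@(1,1)
Op 7: place WR@(2,0)
Op 8: remove (4,0)
Per-piece attacks for B:
  BK@(1,0): attacks (1,1) (2,0) (0,0) (2,1) (0,1)
  BK@(3,2): attacks (3,3) (3,1) (4,2) (2,2) (4,3) (4,1) (2,3) (2,1)
B attacks (4,4): no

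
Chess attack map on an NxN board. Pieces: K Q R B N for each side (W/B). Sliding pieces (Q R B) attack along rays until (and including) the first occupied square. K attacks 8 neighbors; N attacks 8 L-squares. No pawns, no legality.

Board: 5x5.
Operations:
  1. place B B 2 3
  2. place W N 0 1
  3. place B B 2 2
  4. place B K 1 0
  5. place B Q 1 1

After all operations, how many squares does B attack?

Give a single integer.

Op 1: place BB@(2,3)
Op 2: place WN@(0,1)
Op 3: place BB@(2,2)
Op 4: place BK@(1,0)
Op 5: place BQ@(1,1)
Per-piece attacks for B:
  BK@(1,0): attacks (1,1) (2,0) (0,0) (2,1) (0,1)
  BQ@(1,1): attacks (1,2) (1,3) (1,4) (1,0) (2,1) (3,1) (4,1) (0,1) (2,2) (2,0) (0,2) (0,0) [ray(0,-1) blocked at (1,0); ray(-1,0) blocked at (0,1); ray(1,1) blocked at (2,2)]
  BB@(2,2): attacks (3,3) (4,4) (3,1) (4,0) (1,3) (0,4) (1,1) [ray(-1,-1) blocked at (1,1)]
  BB@(2,3): attacks (3,4) (3,2) (4,1) (1,4) (1,2) (0,1) [ray(-1,-1) blocked at (0,1)]
Union (19 distinct): (0,0) (0,1) (0,2) (0,4) (1,0) (1,1) (1,2) (1,3) (1,4) (2,0) (2,1) (2,2) (3,1) (3,2) (3,3) (3,4) (4,0) (4,1) (4,4)

Answer: 19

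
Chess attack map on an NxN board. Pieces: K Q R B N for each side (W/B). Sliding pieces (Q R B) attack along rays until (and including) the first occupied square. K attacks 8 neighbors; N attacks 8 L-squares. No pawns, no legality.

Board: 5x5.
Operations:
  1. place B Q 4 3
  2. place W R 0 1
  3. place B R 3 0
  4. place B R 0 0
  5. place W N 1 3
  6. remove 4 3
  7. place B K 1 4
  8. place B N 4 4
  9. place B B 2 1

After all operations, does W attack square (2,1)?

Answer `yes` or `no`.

Op 1: place BQ@(4,3)
Op 2: place WR@(0,1)
Op 3: place BR@(3,0)
Op 4: place BR@(0,0)
Op 5: place WN@(1,3)
Op 6: remove (4,3)
Op 7: place BK@(1,4)
Op 8: place BN@(4,4)
Op 9: place BB@(2,1)
Per-piece attacks for W:
  WR@(0,1): attacks (0,2) (0,3) (0,4) (0,0) (1,1) (2,1) [ray(0,-1) blocked at (0,0); ray(1,0) blocked at (2,1)]
  WN@(1,3): attacks (3,4) (2,1) (3,2) (0,1)
W attacks (2,1): yes

Answer: yes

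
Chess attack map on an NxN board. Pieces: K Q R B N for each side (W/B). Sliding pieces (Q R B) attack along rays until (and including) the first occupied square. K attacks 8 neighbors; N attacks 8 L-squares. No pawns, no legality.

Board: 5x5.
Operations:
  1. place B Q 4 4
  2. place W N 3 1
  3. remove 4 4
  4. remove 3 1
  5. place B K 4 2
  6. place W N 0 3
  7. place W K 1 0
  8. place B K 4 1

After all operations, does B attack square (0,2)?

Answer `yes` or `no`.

Op 1: place BQ@(4,4)
Op 2: place WN@(3,1)
Op 3: remove (4,4)
Op 4: remove (3,1)
Op 5: place BK@(4,2)
Op 6: place WN@(0,3)
Op 7: place WK@(1,0)
Op 8: place BK@(4,1)
Per-piece attacks for B:
  BK@(4,1): attacks (4,2) (4,0) (3,1) (3,2) (3,0)
  BK@(4,2): attacks (4,3) (4,1) (3,2) (3,3) (3,1)
B attacks (0,2): no

Answer: no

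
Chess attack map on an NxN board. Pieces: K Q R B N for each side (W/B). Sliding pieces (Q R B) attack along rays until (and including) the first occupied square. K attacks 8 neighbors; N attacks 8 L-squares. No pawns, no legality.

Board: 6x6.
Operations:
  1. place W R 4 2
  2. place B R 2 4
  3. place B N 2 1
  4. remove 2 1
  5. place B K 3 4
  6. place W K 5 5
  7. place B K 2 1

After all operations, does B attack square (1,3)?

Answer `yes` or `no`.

Answer: no

Derivation:
Op 1: place WR@(4,2)
Op 2: place BR@(2,4)
Op 3: place BN@(2,1)
Op 4: remove (2,1)
Op 5: place BK@(3,4)
Op 6: place WK@(5,5)
Op 7: place BK@(2,1)
Per-piece attacks for B:
  BK@(2,1): attacks (2,2) (2,0) (3,1) (1,1) (3,2) (3,0) (1,2) (1,0)
  BR@(2,4): attacks (2,5) (2,3) (2,2) (2,1) (3,4) (1,4) (0,4) [ray(0,-1) blocked at (2,1); ray(1,0) blocked at (3,4)]
  BK@(3,4): attacks (3,5) (3,3) (4,4) (2,4) (4,5) (4,3) (2,5) (2,3)
B attacks (1,3): no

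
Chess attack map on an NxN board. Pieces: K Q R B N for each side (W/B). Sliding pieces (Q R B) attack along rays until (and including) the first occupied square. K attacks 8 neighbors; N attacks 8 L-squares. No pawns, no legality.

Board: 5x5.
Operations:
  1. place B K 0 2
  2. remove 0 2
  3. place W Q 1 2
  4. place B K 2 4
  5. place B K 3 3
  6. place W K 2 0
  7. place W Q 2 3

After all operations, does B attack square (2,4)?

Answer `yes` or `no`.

Op 1: place BK@(0,2)
Op 2: remove (0,2)
Op 3: place WQ@(1,2)
Op 4: place BK@(2,4)
Op 5: place BK@(3,3)
Op 6: place WK@(2,0)
Op 7: place WQ@(2,3)
Per-piece attacks for B:
  BK@(2,4): attacks (2,3) (3,4) (1,4) (3,3) (1,3)
  BK@(3,3): attacks (3,4) (3,2) (4,3) (2,3) (4,4) (4,2) (2,4) (2,2)
B attacks (2,4): yes

Answer: yes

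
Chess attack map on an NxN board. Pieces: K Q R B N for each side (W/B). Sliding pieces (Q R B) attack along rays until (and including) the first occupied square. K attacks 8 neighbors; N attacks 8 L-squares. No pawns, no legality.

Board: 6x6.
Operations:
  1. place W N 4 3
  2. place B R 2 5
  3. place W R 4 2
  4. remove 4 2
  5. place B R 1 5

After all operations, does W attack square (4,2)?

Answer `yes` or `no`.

Op 1: place WN@(4,3)
Op 2: place BR@(2,5)
Op 3: place WR@(4,2)
Op 4: remove (4,2)
Op 5: place BR@(1,5)
Per-piece attacks for W:
  WN@(4,3): attacks (5,5) (3,5) (2,4) (5,1) (3,1) (2,2)
W attacks (4,2): no

Answer: no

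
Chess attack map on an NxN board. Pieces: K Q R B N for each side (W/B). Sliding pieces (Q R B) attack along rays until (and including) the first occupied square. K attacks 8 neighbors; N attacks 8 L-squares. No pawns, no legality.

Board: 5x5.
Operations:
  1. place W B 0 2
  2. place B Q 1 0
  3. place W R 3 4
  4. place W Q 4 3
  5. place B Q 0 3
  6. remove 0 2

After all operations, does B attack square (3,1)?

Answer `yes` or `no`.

Op 1: place WB@(0,2)
Op 2: place BQ@(1,0)
Op 3: place WR@(3,4)
Op 4: place WQ@(4,3)
Op 5: place BQ@(0,3)
Op 6: remove (0,2)
Per-piece attacks for B:
  BQ@(0,3): attacks (0,4) (0,2) (0,1) (0,0) (1,3) (2,3) (3,3) (4,3) (1,4) (1,2) (2,1) (3,0) [ray(1,0) blocked at (4,3)]
  BQ@(1,0): attacks (1,1) (1,2) (1,3) (1,4) (2,0) (3,0) (4,0) (0,0) (2,1) (3,2) (4,3) (0,1) [ray(1,1) blocked at (4,3)]
B attacks (3,1): no

Answer: no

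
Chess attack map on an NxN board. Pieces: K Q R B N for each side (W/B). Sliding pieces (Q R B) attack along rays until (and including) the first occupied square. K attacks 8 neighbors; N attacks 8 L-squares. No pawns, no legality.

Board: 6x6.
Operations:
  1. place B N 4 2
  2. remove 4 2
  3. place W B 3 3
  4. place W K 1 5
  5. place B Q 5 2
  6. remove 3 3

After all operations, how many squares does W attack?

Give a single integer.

Op 1: place BN@(4,2)
Op 2: remove (4,2)
Op 3: place WB@(3,3)
Op 4: place WK@(1,5)
Op 5: place BQ@(5,2)
Op 6: remove (3,3)
Per-piece attacks for W:
  WK@(1,5): attacks (1,4) (2,5) (0,5) (2,4) (0,4)
Union (5 distinct): (0,4) (0,5) (1,4) (2,4) (2,5)

Answer: 5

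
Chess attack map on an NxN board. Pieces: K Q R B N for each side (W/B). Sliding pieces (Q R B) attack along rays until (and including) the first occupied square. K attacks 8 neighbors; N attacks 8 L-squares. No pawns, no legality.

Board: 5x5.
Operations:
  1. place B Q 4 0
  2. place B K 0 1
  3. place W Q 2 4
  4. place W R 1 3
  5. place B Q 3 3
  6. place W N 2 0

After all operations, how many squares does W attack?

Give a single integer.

Op 1: place BQ@(4,0)
Op 2: place BK@(0,1)
Op 3: place WQ@(2,4)
Op 4: place WR@(1,3)
Op 5: place BQ@(3,3)
Op 6: place WN@(2,0)
Per-piece attacks for W:
  WR@(1,3): attacks (1,4) (1,2) (1,1) (1,0) (2,3) (3,3) (0,3) [ray(1,0) blocked at (3,3)]
  WN@(2,0): attacks (3,2) (4,1) (1,2) (0,1)
  WQ@(2,4): attacks (2,3) (2,2) (2,1) (2,0) (3,4) (4,4) (1,4) (0,4) (3,3) (1,3) [ray(0,-1) blocked at (2,0); ray(1,-1) blocked at (3,3); ray(-1,-1) blocked at (1,3)]
Union (17 distinct): (0,1) (0,3) (0,4) (1,0) (1,1) (1,2) (1,3) (1,4) (2,0) (2,1) (2,2) (2,3) (3,2) (3,3) (3,4) (4,1) (4,4)

Answer: 17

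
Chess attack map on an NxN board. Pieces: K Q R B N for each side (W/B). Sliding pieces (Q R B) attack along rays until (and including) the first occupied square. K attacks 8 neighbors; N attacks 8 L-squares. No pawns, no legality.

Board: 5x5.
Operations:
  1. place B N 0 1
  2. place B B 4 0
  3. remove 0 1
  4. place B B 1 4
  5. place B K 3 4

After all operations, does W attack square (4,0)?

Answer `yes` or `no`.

Answer: no

Derivation:
Op 1: place BN@(0,1)
Op 2: place BB@(4,0)
Op 3: remove (0,1)
Op 4: place BB@(1,4)
Op 5: place BK@(3,4)
Per-piece attacks for W:
W attacks (4,0): no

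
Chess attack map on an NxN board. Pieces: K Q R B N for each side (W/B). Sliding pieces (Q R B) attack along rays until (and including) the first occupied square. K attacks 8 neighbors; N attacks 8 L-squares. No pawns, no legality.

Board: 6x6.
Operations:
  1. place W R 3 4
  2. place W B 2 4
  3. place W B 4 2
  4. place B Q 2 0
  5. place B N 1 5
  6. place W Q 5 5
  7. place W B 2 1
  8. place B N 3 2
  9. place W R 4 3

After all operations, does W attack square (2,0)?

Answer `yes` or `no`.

Op 1: place WR@(3,4)
Op 2: place WB@(2,4)
Op 3: place WB@(4,2)
Op 4: place BQ@(2,0)
Op 5: place BN@(1,5)
Op 6: place WQ@(5,5)
Op 7: place WB@(2,1)
Op 8: place BN@(3,2)
Op 9: place WR@(4,3)
Per-piece attacks for W:
  WB@(2,1): attacks (3,2) (3,0) (1,2) (0,3) (1,0) [ray(1,1) blocked at (3,2)]
  WB@(2,4): attacks (3,5) (3,3) (4,2) (1,5) (1,3) (0,2) [ray(1,-1) blocked at (4,2); ray(-1,1) blocked at (1,5)]
  WR@(3,4): attacks (3,5) (3,3) (3,2) (4,4) (5,4) (2,4) [ray(0,-1) blocked at (3,2); ray(-1,0) blocked at (2,4)]
  WB@(4,2): attacks (5,3) (5,1) (3,3) (2,4) (3,1) (2,0) [ray(-1,1) blocked at (2,4); ray(-1,-1) blocked at (2,0)]
  WR@(4,3): attacks (4,4) (4,5) (4,2) (5,3) (3,3) (2,3) (1,3) (0,3) [ray(0,-1) blocked at (4,2)]
  WQ@(5,5): attacks (5,4) (5,3) (5,2) (5,1) (5,0) (4,5) (3,5) (2,5) (1,5) (4,4) (3,3) (2,2) (1,1) (0,0) [ray(-1,0) blocked at (1,5)]
W attacks (2,0): yes

Answer: yes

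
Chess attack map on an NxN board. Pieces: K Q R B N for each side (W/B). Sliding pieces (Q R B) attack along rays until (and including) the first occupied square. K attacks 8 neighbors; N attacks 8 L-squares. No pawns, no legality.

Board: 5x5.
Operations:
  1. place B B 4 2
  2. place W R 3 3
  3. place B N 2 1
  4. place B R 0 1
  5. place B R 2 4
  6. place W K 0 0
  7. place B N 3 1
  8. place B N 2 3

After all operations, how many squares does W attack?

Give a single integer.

Op 1: place BB@(4,2)
Op 2: place WR@(3,3)
Op 3: place BN@(2,1)
Op 4: place BR@(0,1)
Op 5: place BR@(2,4)
Op 6: place WK@(0,0)
Op 7: place BN@(3,1)
Op 8: place BN@(2,3)
Per-piece attacks for W:
  WK@(0,0): attacks (0,1) (1,0) (1,1)
  WR@(3,3): attacks (3,4) (3,2) (3,1) (4,3) (2,3) [ray(0,-1) blocked at (3,1); ray(-1,0) blocked at (2,3)]
Union (8 distinct): (0,1) (1,0) (1,1) (2,3) (3,1) (3,2) (3,4) (4,3)

Answer: 8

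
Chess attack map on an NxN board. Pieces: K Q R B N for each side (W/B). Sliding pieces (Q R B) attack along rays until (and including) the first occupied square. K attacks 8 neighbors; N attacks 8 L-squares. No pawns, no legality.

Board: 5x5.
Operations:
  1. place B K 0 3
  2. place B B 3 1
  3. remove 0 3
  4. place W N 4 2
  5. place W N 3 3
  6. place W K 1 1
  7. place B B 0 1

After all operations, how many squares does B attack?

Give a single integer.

Op 1: place BK@(0,3)
Op 2: place BB@(3,1)
Op 3: remove (0,3)
Op 4: place WN@(4,2)
Op 5: place WN@(3,3)
Op 6: place WK@(1,1)
Op 7: place BB@(0,1)
Per-piece attacks for B:
  BB@(0,1): attacks (1,2) (2,3) (3,4) (1,0)
  BB@(3,1): attacks (4,2) (4,0) (2,2) (1,3) (0,4) (2,0) [ray(1,1) blocked at (4,2)]
Union (10 distinct): (0,4) (1,0) (1,2) (1,3) (2,0) (2,2) (2,3) (3,4) (4,0) (4,2)

Answer: 10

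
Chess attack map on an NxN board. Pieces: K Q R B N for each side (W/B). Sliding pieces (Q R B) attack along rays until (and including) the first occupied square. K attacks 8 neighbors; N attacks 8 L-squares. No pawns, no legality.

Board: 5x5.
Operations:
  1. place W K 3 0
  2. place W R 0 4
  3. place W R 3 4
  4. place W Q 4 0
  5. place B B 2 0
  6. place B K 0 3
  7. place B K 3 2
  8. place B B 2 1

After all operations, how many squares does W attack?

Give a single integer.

Answer: 18

Derivation:
Op 1: place WK@(3,0)
Op 2: place WR@(0,4)
Op 3: place WR@(3,4)
Op 4: place WQ@(4,0)
Op 5: place BB@(2,0)
Op 6: place BK@(0,3)
Op 7: place BK@(3,2)
Op 8: place BB@(2,1)
Per-piece attacks for W:
  WR@(0,4): attacks (0,3) (1,4) (2,4) (3,4) [ray(0,-1) blocked at (0,3); ray(1,0) blocked at (3,4)]
  WK@(3,0): attacks (3,1) (4,0) (2,0) (4,1) (2,1)
  WR@(3,4): attacks (3,3) (3,2) (4,4) (2,4) (1,4) (0,4) [ray(0,-1) blocked at (3,2); ray(-1,0) blocked at (0,4)]
  WQ@(4,0): attacks (4,1) (4,2) (4,3) (4,4) (3,0) (3,1) (2,2) (1,3) (0,4) [ray(-1,0) blocked at (3,0); ray(-1,1) blocked at (0,4)]
Union (18 distinct): (0,3) (0,4) (1,3) (1,4) (2,0) (2,1) (2,2) (2,4) (3,0) (3,1) (3,2) (3,3) (3,4) (4,0) (4,1) (4,2) (4,3) (4,4)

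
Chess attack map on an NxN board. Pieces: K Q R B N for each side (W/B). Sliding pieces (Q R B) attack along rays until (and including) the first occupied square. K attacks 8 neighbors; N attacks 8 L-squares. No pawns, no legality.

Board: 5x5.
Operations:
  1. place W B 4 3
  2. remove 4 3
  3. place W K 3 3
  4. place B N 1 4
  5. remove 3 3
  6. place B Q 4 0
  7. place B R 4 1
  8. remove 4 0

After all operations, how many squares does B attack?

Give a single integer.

Answer: 11

Derivation:
Op 1: place WB@(4,3)
Op 2: remove (4,3)
Op 3: place WK@(3,3)
Op 4: place BN@(1,4)
Op 5: remove (3,3)
Op 6: place BQ@(4,0)
Op 7: place BR@(4,1)
Op 8: remove (4,0)
Per-piece attacks for B:
  BN@(1,4): attacks (2,2) (3,3) (0,2)
  BR@(4,1): attacks (4,2) (4,3) (4,4) (4,0) (3,1) (2,1) (1,1) (0,1)
Union (11 distinct): (0,1) (0,2) (1,1) (2,1) (2,2) (3,1) (3,3) (4,0) (4,2) (4,3) (4,4)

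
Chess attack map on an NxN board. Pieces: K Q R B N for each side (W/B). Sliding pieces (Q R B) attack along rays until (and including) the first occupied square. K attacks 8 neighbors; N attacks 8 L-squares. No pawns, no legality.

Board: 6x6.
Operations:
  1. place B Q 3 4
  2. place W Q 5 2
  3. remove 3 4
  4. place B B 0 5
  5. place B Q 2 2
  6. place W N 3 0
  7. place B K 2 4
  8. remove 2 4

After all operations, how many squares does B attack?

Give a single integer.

Op 1: place BQ@(3,4)
Op 2: place WQ@(5,2)
Op 3: remove (3,4)
Op 4: place BB@(0,5)
Op 5: place BQ@(2,2)
Op 6: place WN@(3,0)
Op 7: place BK@(2,4)
Op 8: remove (2,4)
Per-piece attacks for B:
  BB@(0,5): attacks (1,4) (2,3) (3,2) (4,1) (5,0)
  BQ@(2,2): attacks (2,3) (2,4) (2,5) (2,1) (2,0) (3,2) (4,2) (5,2) (1,2) (0,2) (3,3) (4,4) (5,5) (3,1) (4,0) (1,3) (0,4) (1,1) (0,0) [ray(1,0) blocked at (5,2)]
Union (22 distinct): (0,0) (0,2) (0,4) (1,1) (1,2) (1,3) (1,4) (2,0) (2,1) (2,3) (2,4) (2,5) (3,1) (3,2) (3,3) (4,0) (4,1) (4,2) (4,4) (5,0) (5,2) (5,5)

Answer: 22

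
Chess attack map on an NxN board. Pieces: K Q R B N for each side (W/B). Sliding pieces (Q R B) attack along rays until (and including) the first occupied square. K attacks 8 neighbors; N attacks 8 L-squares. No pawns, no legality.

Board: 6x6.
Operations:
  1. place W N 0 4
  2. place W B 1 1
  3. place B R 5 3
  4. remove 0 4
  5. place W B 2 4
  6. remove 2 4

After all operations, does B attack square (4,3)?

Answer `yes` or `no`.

Op 1: place WN@(0,4)
Op 2: place WB@(1,1)
Op 3: place BR@(5,3)
Op 4: remove (0,4)
Op 5: place WB@(2,4)
Op 6: remove (2,4)
Per-piece attacks for B:
  BR@(5,3): attacks (5,4) (5,5) (5,2) (5,1) (5,0) (4,3) (3,3) (2,3) (1,3) (0,3)
B attacks (4,3): yes

Answer: yes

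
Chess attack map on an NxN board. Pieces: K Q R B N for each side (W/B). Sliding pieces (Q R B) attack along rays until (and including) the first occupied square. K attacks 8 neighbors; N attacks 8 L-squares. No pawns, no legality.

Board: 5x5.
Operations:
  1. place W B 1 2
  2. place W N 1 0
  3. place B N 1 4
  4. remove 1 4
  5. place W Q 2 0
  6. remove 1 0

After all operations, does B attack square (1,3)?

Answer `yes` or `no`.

Answer: no

Derivation:
Op 1: place WB@(1,2)
Op 2: place WN@(1,0)
Op 3: place BN@(1,4)
Op 4: remove (1,4)
Op 5: place WQ@(2,0)
Op 6: remove (1,0)
Per-piece attacks for B:
B attacks (1,3): no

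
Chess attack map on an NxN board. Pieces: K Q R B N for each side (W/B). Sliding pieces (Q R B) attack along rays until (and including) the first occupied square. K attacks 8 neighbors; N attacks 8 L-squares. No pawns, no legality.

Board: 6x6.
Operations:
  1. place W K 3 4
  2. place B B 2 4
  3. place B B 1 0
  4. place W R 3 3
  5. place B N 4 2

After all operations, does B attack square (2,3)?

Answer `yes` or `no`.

Op 1: place WK@(3,4)
Op 2: place BB@(2,4)
Op 3: place BB@(1,0)
Op 4: place WR@(3,3)
Op 5: place BN@(4,2)
Per-piece attacks for B:
  BB@(1,0): attacks (2,1) (3,2) (4,3) (5,4) (0,1)
  BB@(2,4): attacks (3,5) (3,3) (1,5) (1,3) (0,2) [ray(1,-1) blocked at (3,3)]
  BN@(4,2): attacks (5,4) (3,4) (2,3) (5,0) (3,0) (2,1)
B attacks (2,3): yes

Answer: yes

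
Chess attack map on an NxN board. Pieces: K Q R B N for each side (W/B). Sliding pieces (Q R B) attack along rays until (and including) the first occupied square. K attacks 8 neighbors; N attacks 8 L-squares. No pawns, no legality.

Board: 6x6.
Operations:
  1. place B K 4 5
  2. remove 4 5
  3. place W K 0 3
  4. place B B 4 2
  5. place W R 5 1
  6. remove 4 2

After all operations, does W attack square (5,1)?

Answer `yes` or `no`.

Op 1: place BK@(4,5)
Op 2: remove (4,5)
Op 3: place WK@(0,3)
Op 4: place BB@(4,2)
Op 5: place WR@(5,1)
Op 6: remove (4,2)
Per-piece attacks for W:
  WK@(0,3): attacks (0,4) (0,2) (1,3) (1,4) (1,2)
  WR@(5,1): attacks (5,2) (5,3) (5,4) (5,5) (5,0) (4,1) (3,1) (2,1) (1,1) (0,1)
W attacks (5,1): no

Answer: no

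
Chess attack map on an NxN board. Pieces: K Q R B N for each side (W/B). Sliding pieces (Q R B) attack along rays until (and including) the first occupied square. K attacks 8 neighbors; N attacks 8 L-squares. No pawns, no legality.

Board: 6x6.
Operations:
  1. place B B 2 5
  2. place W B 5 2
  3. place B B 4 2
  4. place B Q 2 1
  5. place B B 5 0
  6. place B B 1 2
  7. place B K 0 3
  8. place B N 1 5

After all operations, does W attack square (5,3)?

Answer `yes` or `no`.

Answer: no

Derivation:
Op 1: place BB@(2,5)
Op 2: place WB@(5,2)
Op 3: place BB@(4,2)
Op 4: place BQ@(2,1)
Op 5: place BB@(5,0)
Op 6: place BB@(1,2)
Op 7: place BK@(0,3)
Op 8: place BN@(1,5)
Per-piece attacks for W:
  WB@(5,2): attacks (4,3) (3,4) (2,5) (4,1) (3,0) [ray(-1,1) blocked at (2,5)]
W attacks (5,3): no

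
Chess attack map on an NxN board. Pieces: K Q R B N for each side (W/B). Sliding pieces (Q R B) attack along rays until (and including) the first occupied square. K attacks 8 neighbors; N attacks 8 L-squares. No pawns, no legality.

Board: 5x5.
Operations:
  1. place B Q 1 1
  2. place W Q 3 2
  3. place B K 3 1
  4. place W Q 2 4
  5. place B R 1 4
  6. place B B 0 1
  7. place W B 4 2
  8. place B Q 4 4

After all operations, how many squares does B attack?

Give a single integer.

Op 1: place BQ@(1,1)
Op 2: place WQ@(3,2)
Op 3: place BK@(3,1)
Op 4: place WQ@(2,4)
Op 5: place BR@(1,4)
Op 6: place BB@(0,1)
Op 7: place WB@(4,2)
Op 8: place BQ@(4,4)
Per-piece attacks for B:
  BB@(0,1): attacks (1,2) (2,3) (3,4) (1,0)
  BQ@(1,1): attacks (1,2) (1,3) (1,4) (1,0) (2,1) (3,1) (0,1) (2,2) (3,3) (4,4) (2,0) (0,2) (0,0) [ray(0,1) blocked at (1,4); ray(1,0) blocked at (3,1); ray(-1,0) blocked at (0,1); ray(1,1) blocked at (4,4)]
  BR@(1,4): attacks (1,3) (1,2) (1,1) (2,4) (0,4) [ray(0,-1) blocked at (1,1); ray(1,0) blocked at (2,4)]
  BK@(3,1): attacks (3,2) (3,0) (4,1) (2,1) (4,2) (4,0) (2,2) (2,0)
  BQ@(4,4): attacks (4,3) (4,2) (3,4) (2,4) (3,3) (2,2) (1,1) [ray(0,-1) blocked at (4,2); ray(-1,0) blocked at (2,4); ray(-1,-1) blocked at (1,1)]
Union (24 distinct): (0,0) (0,1) (0,2) (0,4) (1,0) (1,1) (1,2) (1,3) (1,4) (2,0) (2,1) (2,2) (2,3) (2,4) (3,0) (3,1) (3,2) (3,3) (3,4) (4,0) (4,1) (4,2) (4,3) (4,4)

Answer: 24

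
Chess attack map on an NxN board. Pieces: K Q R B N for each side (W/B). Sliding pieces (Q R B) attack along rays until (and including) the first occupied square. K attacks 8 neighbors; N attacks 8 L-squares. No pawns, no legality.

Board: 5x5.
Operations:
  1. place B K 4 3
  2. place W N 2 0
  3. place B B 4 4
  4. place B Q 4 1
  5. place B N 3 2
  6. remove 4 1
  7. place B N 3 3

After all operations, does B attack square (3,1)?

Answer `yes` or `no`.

Answer: no

Derivation:
Op 1: place BK@(4,3)
Op 2: place WN@(2,0)
Op 3: place BB@(4,4)
Op 4: place BQ@(4,1)
Op 5: place BN@(3,2)
Op 6: remove (4,1)
Op 7: place BN@(3,3)
Per-piece attacks for B:
  BN@(3,2): attacks (4,4) (2,4) (1,3) (4,0) (2,0) (1,1)
  BN@(3,3): attacks (1,4) (4,1) (2,1) (1,2)
  BK@(4,3): attacks (4,4) (4,2) (3,3) (3,4) (3,2)
  BB@(4,4): attacks (3,3) [ray(-1,-1) blocked at (3,3)]
B attacks (3,1): no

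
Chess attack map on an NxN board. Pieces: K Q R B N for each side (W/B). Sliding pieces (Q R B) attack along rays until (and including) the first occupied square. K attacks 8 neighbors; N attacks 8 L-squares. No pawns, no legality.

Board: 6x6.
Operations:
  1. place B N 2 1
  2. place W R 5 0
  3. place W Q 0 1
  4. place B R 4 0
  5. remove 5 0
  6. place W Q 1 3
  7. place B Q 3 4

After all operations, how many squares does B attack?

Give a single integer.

Op 1: place BN@(2,1)
Op 2: place WR@(5,0)
Op 3: place WQ@(0,1)
Op 4: place BR@(4,0)
Op 5: remove (5,0)
Op 6: place WQ@(1,3)
Op 7: place BQ@(3,4)
Per-piece attacks for B:
  BN@(2,1): attacks (3,3) (4,2) (1,3) (0,2) (4,0) (0,0)
  BQ@(3,4): attacks (3,5) (3,3) (3,2) (3,1) (3,0) (4,4) (5,4) (2,4) (1,4) (0,4) (4,5) (4,3) (5,2) (2,5) (2,3) (1,2) (0,1) [ray(-1,-1) blocked at (0,1)]
  BR@(4,0): attacks (4,1) (4,2) (4,3) (4,4) (4,5) (5,0) (3,0) (2,0) (1,0) (0,0)
Union (26 distinct): (0,0) (0,1) (0,2) (0,4) (1,0) (1,2) (1,3) (1,4) (2,0) (2,3) (2,4) (2,5) (3,0) (3,1) (3,2) (3,3) (3,5) (4,0) (4,1) (4,2) (4,3) (4,4) (4,5) (5,0) (5,2) (5,4)

Answer: 26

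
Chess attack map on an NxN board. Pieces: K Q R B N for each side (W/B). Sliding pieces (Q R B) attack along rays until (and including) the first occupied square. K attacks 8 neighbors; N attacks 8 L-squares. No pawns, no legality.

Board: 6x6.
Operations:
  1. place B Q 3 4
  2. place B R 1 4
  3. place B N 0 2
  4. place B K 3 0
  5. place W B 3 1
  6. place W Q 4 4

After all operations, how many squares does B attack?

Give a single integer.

Op 1: place BQ@(3,4)
Op 2: place BR@(1,4)
Op 3: place BN@(0,2)
Op 4: place BK@(3,0)
Op 5: place WB@(3,1)
Op 6: place WQ@(4,4)
Per-piece attacks for B:
  BN@(0,2): attacks (1,4) (2,3) (1,0) (2,1)
  BR@(1,4): attacks (1,5) (1,3) (1,2) (1,1) (1,0) (2,4) (3,4) (0,4) [ray(1,0) blocked at (3,4)]
  BK@(3,0): attacks (3,1) (4,0) (2,0) (4,1) (2,1)
  BQ@(3,4): attacks (3,5) (3,3) (3,2) (3,1) (4,4) (2,4) (1,4) (4,5) (4,3) (5,2) (2,5) (2,3) (1,2) (0,1) [ray(0,-1) blocked at (3,1); ray(1,0) blocked at (4,4); ray(-1,0) blocked at (1,4)]
Union (24 distinct): (0,1) (0,4) (1,0) (1,1) (1,2) (1,3) (1,4) (1,5) (2,0) (2,1) (2,3) (2,4) (2,5) (3,1) (3,2) (3,3) (3,4) (3,5) (4,0) (4,1) (4,3) (4,4) (4,5) (5,2)

Answer: 24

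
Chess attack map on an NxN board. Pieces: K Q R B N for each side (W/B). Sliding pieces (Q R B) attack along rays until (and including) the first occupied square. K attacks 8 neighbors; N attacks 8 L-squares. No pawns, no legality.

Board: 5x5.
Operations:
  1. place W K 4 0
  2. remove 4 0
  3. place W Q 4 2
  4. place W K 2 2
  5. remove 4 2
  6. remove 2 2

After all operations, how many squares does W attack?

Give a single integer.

Op 1: place WK@(4,0)
Op 2: remove (4,0)
Op 3: place WQ@(4,2)
Op 4: place WK@(2,2)
Op 5: remove (4,2)
Op 6: remove (2,2)
Per-piece attacks for W:
Union (0 distinct): (none)

Answer: 0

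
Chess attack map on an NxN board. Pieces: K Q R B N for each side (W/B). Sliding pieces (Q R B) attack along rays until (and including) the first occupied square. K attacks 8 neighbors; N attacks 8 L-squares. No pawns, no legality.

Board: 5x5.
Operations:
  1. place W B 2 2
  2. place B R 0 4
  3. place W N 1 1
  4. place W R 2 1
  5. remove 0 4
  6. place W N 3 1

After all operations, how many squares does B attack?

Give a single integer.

Answer: 0

Derivation:
Op 1: place WB@(2,2)
Op 2: place BR@(0,4)
Op 3: place WN@(1,1)
Op 4: place WR@(2,1)
Op 5: remove (0,4)
Op 6: place WN@(3,1)
Per-piece attacks for B:
Union (0 distinct): (none)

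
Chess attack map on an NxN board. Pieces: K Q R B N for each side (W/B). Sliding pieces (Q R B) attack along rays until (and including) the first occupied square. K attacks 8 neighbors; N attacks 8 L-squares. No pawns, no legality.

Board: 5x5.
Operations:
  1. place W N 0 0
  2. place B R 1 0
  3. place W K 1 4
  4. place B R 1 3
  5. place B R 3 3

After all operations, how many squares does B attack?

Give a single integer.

Answer: 16

Derivation:
Op 1: place WN@(0,0)
Op 2: place BR@(1,0)
Op 3: place WK@(1,4)
Op 4: place BR@(1,3)
Op 5: place BR@(3,3)
Per-piece attacks for B:
  BR@(1,0): attacks (1,1) (1,2) (1,3) (2,0) (3,0) (4,0) (0,0) [ray(0,1) blocked at (1,3); ray(-1,0) blocked at (0,0)]
  BR@(1,3): attacks (1,4) (1,2) (1,1) (1,0) (2,3) (3,3) (0,3) [ray(0,1) blocked at (1,4); ray(0,-1) blocked at (1,0); ray(1,0) blocked at (3,3)]
  BR@(3,3): attacks (3,4) (3,2) (3,1) (3,0) (4,3) (2,3) (1,3) [ray(-1,0) blocked at (1,3)]
Union (16 distinct): (0,0) (0,3) (1,0) (1,1) (1,2) (1,3) (1,4) (2,0) (2,3) (3,0) (3,1) (3,2) (3,3) (3,4) (4,0) (4,3)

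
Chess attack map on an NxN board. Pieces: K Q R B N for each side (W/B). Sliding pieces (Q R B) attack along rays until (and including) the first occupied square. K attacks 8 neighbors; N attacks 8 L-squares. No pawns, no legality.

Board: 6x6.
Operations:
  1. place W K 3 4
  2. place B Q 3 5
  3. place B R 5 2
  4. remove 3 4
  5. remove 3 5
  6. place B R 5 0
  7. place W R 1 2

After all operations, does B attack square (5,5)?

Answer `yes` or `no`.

Answer: yes

Derivation:
Op 1: place WK@(3,4)
Op 2: place BQ@(3,5)
Op 3: place BR@(5,2)
Op 4: remove (3,4)
Op 5: remove (3,5)
Op 6: place BR@(5,0)
Op 7: place WR@(1,2)
Per-piece attacks for B:
  BR@(5,0): attacks (5,1) (5,2) (4,0) (3,0) (2,0) (1,0) (0,0) [ray(0,1) blocked at (5,2)]
  BR@(5,2): attacks (5,3) (5,4) (5,5) (5,1) (5,0) (4,2) (3,2) (2,2) (1,2) [ray(0,-1) blocked at (5,0); ray(-1,0) blocked at (1,2)]
B attacks (5,5): yes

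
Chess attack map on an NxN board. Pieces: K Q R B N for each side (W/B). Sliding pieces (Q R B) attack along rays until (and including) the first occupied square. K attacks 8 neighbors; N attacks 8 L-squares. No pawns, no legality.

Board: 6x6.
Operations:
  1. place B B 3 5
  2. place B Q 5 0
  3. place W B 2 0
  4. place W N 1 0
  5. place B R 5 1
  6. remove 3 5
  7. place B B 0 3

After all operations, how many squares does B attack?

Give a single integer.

Answer: 20

Derivation:
Op 1: place BB@(3,5)
Op 2: place BQ@(5,0)
Op 3: place WB@(2,0)
Op 4: place WN@(1,0)
Op 5: place BR@(5,1)
Op 6: remove (3,5)
Op 7: place BB@(0,3)
Per-piece attacks for B:
  BB@(0,3): attacks (1,4) (2,5) (1,2) (2,1) (3,0)
  BQ@(5,0): attacks (5,1) (4,0) (3,0) (2,0) (4,1) (3,2) (2,3) (1,4) (0,5) [ray(0,1) blocked at (5,1); ray(-1,0) blocked at (2,0)]
  BR@(5,1): attacks (5,2) (5,3) (5,4) (5,5) (5,0) (4,1) (3,1) (2,1) (1,1) (0,1) [ray(0,-1) blocked at (5,0)]
Union (20 distinct): (0,1) (0,5) (1,1) (1,2) (1,4) (2,0) (2,1) (2,3) (2,5) (3,0) (3,1) (3,2) (4,0) (4,1) (5,0) (5,1) (5,2) (5,3) (5,4) (5,5)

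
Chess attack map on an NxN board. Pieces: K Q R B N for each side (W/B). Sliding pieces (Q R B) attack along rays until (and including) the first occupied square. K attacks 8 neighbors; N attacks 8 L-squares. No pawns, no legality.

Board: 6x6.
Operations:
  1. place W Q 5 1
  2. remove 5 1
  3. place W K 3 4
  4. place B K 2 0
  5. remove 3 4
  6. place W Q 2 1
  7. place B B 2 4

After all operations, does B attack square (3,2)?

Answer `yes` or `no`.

Answer: no

Derivation:
Op 1: place WQ@(5,1)
Op 2: remove (5,1)
Op 3: place WK@(3,4)
Op 4: place BK@(2,0)
Op 5: remove (3,4)
Op 6: place WQ@(2,1)
Op 7: place BB@(2,4)
Per-piece attacks for B:
  BK@(2,0): attacks (2,1) (3,0) (1,0) (3,1) (1,1)
  BB@(2,4): attacks (3,5) (3,3) (4,2) (5,1) (1,5) (1,3) (0,2)
B attacks (3,2): no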